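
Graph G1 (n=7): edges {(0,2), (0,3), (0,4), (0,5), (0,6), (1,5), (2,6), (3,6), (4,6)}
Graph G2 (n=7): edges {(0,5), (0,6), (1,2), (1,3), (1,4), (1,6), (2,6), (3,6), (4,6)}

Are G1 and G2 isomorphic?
Yes, isomorphic

The graphs are isomorphic.
One valid mapping φ: V(G1) → V(G2): 0→6, 1→5, 2→4, 3→2, 4→3, 5→0, 6→1

Verify φ preserves adjacency — for each edge of G1, its image is an edge of G2:
  (0,2) → (φ(0),φ(2)) = (4,6) ∈ E(G2) ✓
  (0,3) → (φ(0),φ(3)) = (2,6) ∈ E(G2) ✓
  (0,4) → (φ(0),φ(4)) = (3,6) ∈ E(G2) ✓
  (0,5) → (φ(0),φ(5)) = (0,6) ∈ E(G2) ✓
  (0,6) → (φ(0),φ(6)) = (1,6) ∈ E(G2) ✓
  (1,5) → (φ(1),φ(5)) = (0,5) ∈ E(G2) ✓
  (2,6) → (φ(2),φ(6)) = (1,4) ∈ E(G2) ✓
  (3,6) → (φ(3),φ(6)) = (1,2) ∈ E(G2) ✓
  (4,6) → (φ(4),φ(6)) = (1,3) ∈ E(G2) ✓
All 9 edges of G1 map to edges of G2, and |E(G1)| = |E(G2)| = 9, so φ is a bijection on edges as well as vertices. Hence G1 ≅ G2.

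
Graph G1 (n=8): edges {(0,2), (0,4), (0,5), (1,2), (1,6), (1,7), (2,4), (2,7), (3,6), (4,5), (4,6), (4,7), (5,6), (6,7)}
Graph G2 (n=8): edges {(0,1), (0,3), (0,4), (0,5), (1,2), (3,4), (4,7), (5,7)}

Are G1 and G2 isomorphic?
No, not isomorphic

The graphs are NOT isomorphic.

Connected components of G1: 1 component(s) with vertex sets [[0, 1, 2, 3, 4, 5, 6, 7]], sizes [8].
Connected components of G2: 2 component(s) with vertex sets [[6], [0, 1, 2, 3, 4, 5, 7]], sizes [1, 7].
The number of connected components (and the multiset of component sizes) is an isomorphism invariant — an isomorphism maps each component of G1 bijectively onto a component of G2. Since G1 has 1 component(s) and G2 has 2, they cannot be isomorphic.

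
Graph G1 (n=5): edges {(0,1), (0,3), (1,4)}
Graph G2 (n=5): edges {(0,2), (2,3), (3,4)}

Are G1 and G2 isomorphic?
Yes, isomorphic

The graphs are isomorphic.
One valid mapping φ: V(G1) → V(G2): 0→2, 1→3, 2→1, 3→0, 4→4

Verify φ preserves adjacency — for each edge of G1, its image is an edge of G2:
  (0,1) → (φ(0),φ(1)) = (2,3) ∈ E(G2) ✓
  (0,3) → (φ(0),φ(3)) = (0,2) ∈ E(G2) ✓
  (1,4) → (φ(1),φ(4)) = (3,4) ∈ E(G2) ✓
All 3 edges of G1 map to edges of G2, and |E(G1)| = |E(G2)| = 3, so φ is a bijection on edges as well as vertices. Hence G1 ≅ G2.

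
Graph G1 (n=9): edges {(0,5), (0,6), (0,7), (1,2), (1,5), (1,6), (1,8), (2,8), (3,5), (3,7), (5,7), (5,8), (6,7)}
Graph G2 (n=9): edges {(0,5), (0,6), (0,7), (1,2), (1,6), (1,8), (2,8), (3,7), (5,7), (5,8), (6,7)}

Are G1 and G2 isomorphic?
No, not isomorphic

The graphs are NOT isomorphic.

Counting edges: G1 has 13 edge(s); G2 has 11 edge(s).
Edge count is an isomorphism invariant (a bijection on vertices induces a bijection on edges), so differing edge counts rule out isomorphism.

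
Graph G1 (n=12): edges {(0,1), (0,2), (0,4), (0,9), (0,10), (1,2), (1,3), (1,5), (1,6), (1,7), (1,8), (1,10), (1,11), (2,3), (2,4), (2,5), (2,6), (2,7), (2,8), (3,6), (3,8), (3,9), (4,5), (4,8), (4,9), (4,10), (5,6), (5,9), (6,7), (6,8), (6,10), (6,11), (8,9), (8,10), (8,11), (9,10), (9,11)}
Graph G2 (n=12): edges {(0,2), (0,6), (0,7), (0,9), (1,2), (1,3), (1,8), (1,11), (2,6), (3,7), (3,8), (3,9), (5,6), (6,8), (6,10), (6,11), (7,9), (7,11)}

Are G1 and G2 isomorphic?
No, not isomorphic

The graphs are NOT isomorphic.

Connected components of G1: 1 component(s) with vertex sets [[0, 1, 2, 3, 4, 5, 6, 7, 8, 9, 10, 11]], sizes [12].
Connected components of G2: 2 component(s) with vertex sets [[4], [0, 1, 2, 3, 5, 6, 7, 8, 9, 10, 11]], sizes [1, 11].
The number of connected components (and the multiset of component sizes) is an isomorphism invariant — an isomorphism maps each component of G1 bijectively onto a component of G2. Since G1 has 1 component(s) and G2 has 2, they cannot be isomorphic.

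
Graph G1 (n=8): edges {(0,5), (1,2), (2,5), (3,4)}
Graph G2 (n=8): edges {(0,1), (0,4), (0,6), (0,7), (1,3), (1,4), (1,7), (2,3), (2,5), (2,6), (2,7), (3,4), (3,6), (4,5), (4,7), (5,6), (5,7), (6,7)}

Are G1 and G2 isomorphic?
No, not isomorphic

The graphs are NOT isomorphic.

Counting triangles (3-cliques): G1 has 0, G2 has 12.
Triangle count is an isomorphism invariant, so differing triangle counts rule out isomorphism.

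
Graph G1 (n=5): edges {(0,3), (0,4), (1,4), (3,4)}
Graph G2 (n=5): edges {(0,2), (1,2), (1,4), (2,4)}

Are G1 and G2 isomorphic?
Yes, isomorphic

The graphs are isomorphic.
One valid mapping φ: V(G1) → V(G2): 0→4, 1→0, 2→3, 3→1, 4→2

Verify φ preserves adjacency — for each edge of G1, its image is an edge of G2:
  (0,3) → (φ(0),φ(3)) = (1,4) ∈ E(G2) ✓
  (0,4) → (φ(0),φ(4)) = (2,4) ∈ E(G2) ✓
  (1,4) → (φ(1),φ(4)) = (0,2) ∈ E(G2) ✓
  (3,4) → (φ(3),φ(4)) = (1,2) ∈ E(G2) ✓
All 4 edges of G1 map to edges of G2, and |E(G1)| = |E(G2)| = 4, so φ is a bijection on edges as well as vertices. Hence G1 ≅ G2.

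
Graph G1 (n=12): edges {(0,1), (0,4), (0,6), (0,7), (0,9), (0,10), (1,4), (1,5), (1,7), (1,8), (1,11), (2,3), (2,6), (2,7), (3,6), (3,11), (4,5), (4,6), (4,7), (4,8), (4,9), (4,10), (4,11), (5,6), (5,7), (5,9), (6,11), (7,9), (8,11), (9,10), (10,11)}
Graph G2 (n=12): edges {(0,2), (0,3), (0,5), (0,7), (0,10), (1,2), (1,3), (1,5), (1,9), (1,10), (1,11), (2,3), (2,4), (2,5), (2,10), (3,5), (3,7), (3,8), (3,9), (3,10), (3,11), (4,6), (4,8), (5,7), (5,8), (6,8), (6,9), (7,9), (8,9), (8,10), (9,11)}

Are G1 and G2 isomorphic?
Yes, isomorphic

The graphs are isomorphic.
One valid mapping φ: V(G1) → V(G2): 0→5, 1→1, 2→4, 3→6, 4→3, 5→10, 6→8, 7→2, 8→11, 9→0, 10→7, 11→9

Verify φ preserves adjacency — for each edge of G1, its image is an edge of G2:
  (0,1) → (φ(0),φ(1)) = (1,5) ∈ E(G2) ✓
  (0,4) → (φ(0),φ(4)) = (3,5) ∈ E(G2) ✓
  (0,6) → (φ(0),φ(6)) = (5,8) ∈ E(G2) ✓
  (0,7) → (φ(0),φ(7)) = (2,5) ∈ E(G2) ✓
  (0,9) → (φ(0),φ(9)) = (0,5) ∈ E(G2) ✓
  (0,10) → (φ(0),φ(10)) = (5,7) ∈ E(G2) ✓
  (1,4) → (φ(1),φ(4)) = (1,3) ∈ E(G2) ✓
  (1,5) → (φ(1),φ(5)) = (1,10) ∈ E(G2) ✓
  (1,7) → (φ(1),φ(7)) = (1,2) ∈ E(G2) ✓
  (1,8) → (φ(1),φ(8)) = (1,11) ∈ E(G2) ✓
  (1,11) → (φ(1),φ(11)) = (1,9) ∈ E(G2) ✓
  (2,3) → (φ(2),φ(3)) = (4,6) ∈ E(G2) ✓
  (2,6) → (φ(2),φ(6)) = (4,8) ∈ E(G2) ✓
  (2,7) → (φ(2),φ(7)) = (2,4) ∈ E(G2) ✓
  (3,6) → (φ(3),φ(6)) = (6,8) ∈ E(G2) ✓
  (3,11) → (φ(3),φ(11)) = (6,9) ∈ E(G2) ✓
  (4,5) → (φ(4),φ(5)) = (3,10) ∈ E(G2) ✓
  (4,6) → (φ(4),φ(6)) = (3,8) ∈ E(G2) ✓
  (4,7) → (φ(4),φ(7)) = (2,3) ∈ E(G2) ✓
  (4,8) → (φ(4),φ(8)) = (3,11) ∈ E(G2) ✓
  (4,9) → (φ(4),φ(9)) = (0,3) ∈ E(G2) ✓
  (4,10) → (φ(4),φ(10)) = (3,7) ∈ E(G2) ✓
  (4,11) → (φ(4),φ(11)) = (3,9) ∈ E(G2) ✓
  (5,6) → (φ(5),φ(6)) = (8,10) ∈ E(G2) ✓
  (5,7) → (φ(5),φ(7)) = (2,10) ∈ E(G2) ✓
  (5,9) → (φ(5),φ(9)) = (0,10) ∈ E(G2) ✓
  (6,11) → (φ(6),φ(11)) = (8,9) ∈ E(G2) ✓
  (7,9) → (φ(7),φ(9)) = (0,2) ∈ E(G2) ✓
  (8,11) → (φ(8),φ(11)) = (9,11) ∈ E(G2) ✓
  (9,10) → (φ(9),φ(10)) = (0,7) ∈ E(G2) ✓
  (10,11) → (φ(10),φ(11)) = (7,9) ∈ E(G2) ✓
All 31 edges of G1 map to edges of G2, and |E(G1)| = |E(G2)| = 31, so φ is a bijection on edges as well as vertices. Hence G1 ≅ G2.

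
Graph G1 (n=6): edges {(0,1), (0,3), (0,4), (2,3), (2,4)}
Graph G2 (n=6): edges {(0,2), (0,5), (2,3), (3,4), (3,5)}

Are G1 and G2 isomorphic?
Yes, isomorphic

The graphs are isomorphic.
One valid mapping φ: V(G1) → V(G2): 0→3, 1→4, 2→0, 3→5, 4→2, 5→1

Verify φ preserves adjacency — for each edge of G1, its image is an edge of G2:
  (0,1) → (φ(0),φ(1)) = (3,4) ∈ E(G2) ✓
  (0,3) → (φ(0),φ(3)) = (3,5) ∈ E(G2) ✓
  (0,4) → (φ(0),φ(4)) = (2,3) ∈ E(G2) ✓
  (2,3) → (φ(2),φ(3)) = (0,5) ∈ E(G2) ✓
  (2,4) → (φ(2),φ(4)) = (0,2) ∈ E(G2) ✓
All 5 edges of G1 map to edges of G2, and |E(G1)| = |E(G2)| = 5, so φ is a bijection on edges as well as vertices. Hence G1 ≅ G2.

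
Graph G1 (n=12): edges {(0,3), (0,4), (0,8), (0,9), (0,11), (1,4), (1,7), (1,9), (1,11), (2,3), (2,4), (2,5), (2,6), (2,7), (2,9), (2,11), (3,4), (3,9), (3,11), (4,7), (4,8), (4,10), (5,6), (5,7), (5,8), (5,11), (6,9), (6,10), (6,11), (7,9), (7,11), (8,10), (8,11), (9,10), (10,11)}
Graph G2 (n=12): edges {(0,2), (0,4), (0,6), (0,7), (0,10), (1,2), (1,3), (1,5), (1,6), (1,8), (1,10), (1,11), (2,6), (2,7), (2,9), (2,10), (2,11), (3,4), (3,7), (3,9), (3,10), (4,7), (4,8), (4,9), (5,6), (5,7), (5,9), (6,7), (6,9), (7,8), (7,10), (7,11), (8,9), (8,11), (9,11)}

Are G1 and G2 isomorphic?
Yes, isomorphic

The graphs are isomorphic.
One valid mapping φ: V(G1) → V(G2): 0→8, 1→5, 2→2, 3→11, 4→9, 5→0, 6→10, 7→6, 8→4, 9→1, 10→3, 11→7

Verify φ preserves adjacency — for each edge of G1, its image is an edge of G2:
  (0,3) → (φ(0),φ(3)) = (8,11) ∈ E(G2) ✓
  (0,4) → (φ(0),φ(4)) = (8,9) ∈ E(G2) ✓
  (0,8) → (φ(0),φ(8)) = (4,8) ∈ E(G2) ✓
  (0,9) → (φ(0),φ(9)) = (1,8) ∈ E(G2) ✓
  (0,11) → (φ(0),φ(11)) = (7,8) ∈ E(G2) ✓
  (1,4) → (φ(1),φ(4)) = (5,9) ∈ E(G2) ✓
  (1,7) → (φ(1),φ(7)) = (5,6) ∈ E(G2) ✓
  (1,9) → (φ(1),φ(9)) = (1,5) ∈ E(G2) ✓
  (1,11) → (φ(1),φ(11)) = (5,7) ∈ E(G2) ✓
  (2,3) → (φ(2),φ(3)) = (2,11) ∈ E(G2) ✓
  (2,4) → (φ(2),φ(4)) = (2,9) ∈ E(G2) ✓
  (2,5) → (φ(2),φ(5)) = (0,2) ∈ E(G2) ✓
  (2,6) → (φ(2),φ(6)) = (2,10) ∈ E(G2) ✓
  (2,7) → (φ(2),φ(7)) = (2,6) ∈ E(G2) ✓
  (2,9) → (φ(2),φ(9)) = (1,2) ∈ E(G2) ✓
  (2,11) → (φ(2),φ(11)) = (2,7) ∈ E(G2) ✓
  (3,4) → (φ(3),φ(4)) = (9,11) ∈ E(G2) ✓
  (3,9) → (φ(3),φ(9)) = (1,11) ∈ E(G2) ✓
  (3,11) → (φ(3),φ(11)) = (7,11) ∈ E(G2) ✓
  (4,7) → (φ(4),φ(7)) = (6,9) ∈ E(G2) ✓
  (4,8) → (φ(4),φ(8)) = (4,9) ∈ E(G2) ✓
  (4,10) → (φ(4),φ(10)) = (3,9) ∈ E(G2) ✓
  (5,6) → (φ(5),φ(6)) = (0,10) ∈ E(G2) ✓
  (5,7) → (φ(5),φ(7)) = (0,6) ∈ E(G2) ✓
  (5,8) → (φ(5),φ(8)) = (0,4) ∈ E(G2) ✓
  (5,11) → (φ(5),φ(11)) = (0,7) ∈ E(G2) ✓
  (6,9) → (φ(6),φ(9)) = (1,10) ∈ E(G2) ✓
  (6,10) → (φ(6),φ(10)) = (3,10) ∈ E(G2) ✓
  (6,11) → (φ(6),φ(11)) = (7,10) ∈ E(G2) ✓
  (7,9) → (φ(7),φ(9)) = (1,6) ∈ E(G2) ✓
  (7,11) → (φ(7),φ(11)) = (6,7) ∈ E(G2) ✓
  (8,10) → (φ(8),φ(10)) = (3,4) ∈ E(G2) ✓
  (8,11) → (φ(8),φ(11)) = (4,7) ∈ E(G2) ✓
  (9,10) → (φ(9),φ(10)) = (1,3) ∈ E(G2) ✓
  (10,11) → (φ(10),φ(11)) = (3,7) ∈ E(G2) ✓
All 35 edges of G1 map to edges of G2, and |E(G1)| = |E(G2)| = 35, so φ is a bijection on edges as well as vertices. Hence G1 ≅ G2.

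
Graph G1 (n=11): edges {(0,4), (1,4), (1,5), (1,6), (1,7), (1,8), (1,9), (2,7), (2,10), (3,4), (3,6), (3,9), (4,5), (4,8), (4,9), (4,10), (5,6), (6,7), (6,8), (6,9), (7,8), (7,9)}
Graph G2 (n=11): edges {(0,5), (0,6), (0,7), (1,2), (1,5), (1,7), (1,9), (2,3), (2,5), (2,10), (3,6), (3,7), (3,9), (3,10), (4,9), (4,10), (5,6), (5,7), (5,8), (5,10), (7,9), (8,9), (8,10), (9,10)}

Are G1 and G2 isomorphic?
No, not isomorphic

The graphs are NOT isomorphic.

Degrees in G1: deg(0)=1, deg(1)=6, deg(2)=2, deg(3)=3, deg(4)=7, deg(5)=3, deg(6)=6, deg(7)=5, deg(8)=4, deg(9)=5, deg(10)=2.
Sorted degree sequence of G1: [7, 6, 6, 5, 5, 4, 3, 3, 2, 2, 1].
Degrees in G2: deg(0)=3, deg(1)=4, deg(2)=4, deg(3)=5, deg(4)=2, deg(5)=7, deg(6)=3, deg(7)=5, deg(8)=3, deg(9)=6, deg(10)=6.
Sorted degree sequence of G2: [7, 6, 6, 5, 5, 4, 4, 3, 3, 3, 2].
The (sorted) degree sequence is an isomorphism invariant, so since G1 and G2 have different degree sequences they cannot be isomorphic.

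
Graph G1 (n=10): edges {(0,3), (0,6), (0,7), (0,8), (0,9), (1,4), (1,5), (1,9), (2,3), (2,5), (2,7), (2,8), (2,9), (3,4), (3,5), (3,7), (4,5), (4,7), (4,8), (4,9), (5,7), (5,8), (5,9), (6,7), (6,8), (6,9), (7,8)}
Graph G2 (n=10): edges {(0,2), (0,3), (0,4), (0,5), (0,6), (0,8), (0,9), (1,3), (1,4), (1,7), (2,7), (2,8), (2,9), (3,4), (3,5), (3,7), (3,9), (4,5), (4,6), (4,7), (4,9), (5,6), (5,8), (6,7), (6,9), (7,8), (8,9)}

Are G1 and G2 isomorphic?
Yes, isomorphic

The graphs are isomorphic.
One valid mapping φ: V(G1) → V(G2): 0→8, 1→1, 2→6, 3→5, 4→3, 5→4, 6→2, 7→0, 8→9, 9→7

Verify φ preserves adjacency — for each edge of G1, its image is an edge of G2:
  (0,3) → (φ(0),φ(3)) = (5,8) ∈ E(G2) ✓
  (0,6) → (φ(0),φ(6)) = (2,8) ∈ E(G2) ✓
  (0,7) → (φ(0),φ(7)) = (0,8) ∈ E(G2) ✓
  (0,8) → (φ(0),φ(8)) = (8,9) ∈ E(G2) ✓
  (0,9) → (φ(0),φ(9)) = (7,8) ∈ E(G2) ✓
  (1,4) → (φ(1),φ(4)) = (1,3) ∈ E(G2) ✓
  (1,5) → (φ(1),φ(5)) = (1,4) ∈ E(G2) ✓
  (1,9) → (φ(1),φ(9)) = (1,7) ∈ E(G2) ✓
  (2,3) → (φ(2),φ(3)) = (5,6) ∈ E(G2) ✓
  (2,5) → (φ(2),φ(5)) = (4,6) ∈ E(G2) ✓
  (2,7) → (φ(2),φ(7)) = (0,6) ∈ E(G2) ✓
  (2,8) → (φ(2),φ(8)) = (6,9) ∈ E(G2) ✓
  (2,9) → (φ(2),φ(9)) = (6,7) ∈ E(G2) ✓
  (3,4) → (φ(3),φ(4)) = (3,5) ∈ E(G2) ✓
  (3,5) → (φ(3),φ(5)) = (4,5) ∈ E(G2) ✓
  (3,7) → (φ(3),φ(7)) = (0,5) ∈ E(G2) ✓
  (4,5) → (φ(4),φ(5)) = (3,4) ∈ E(G2) ✓
  (4,7) → (φ(4),φ(7)) = (0,3) ∈ E(G2) ✓
  (4,8) → (φ(4),φ(8)) = (3,9) ∈ E(G2) ✓
  (4,9) → (φ(4),φ(9)) = (3,7) ∈ E(G2) ✓
  (5,7) → (φ(5),φ(7)) = (0,4) ∈ E(G2) ✓
  (5,8) → (φ(5),φ(8)) = (4,9) ∈ E(G2) ✓
  (5,9) → (φ(5),φ(9)) = (4,7) ∈ E(G2) ✓
  (6,7) → (φ(6),φ(7)) = (0,2) ∈ E(G2) ✓
  (6,8) → (φ(6),φ(8)) = (2,9) ∈ E(G2) ✓
  (6,9) → (φ(6),φ(9)) = (2,7) ∈ E(G2) ✓
  (7,8) → (φ(7),φ(8)) = (0,9) ∈ E(G2) ✓
All 27 edges of G1 map to edges of G2, and |E(G1)| = |E(G2)| = 27, so φ is a bijection on edges as well as vertices. Hence G1 ≅ G2.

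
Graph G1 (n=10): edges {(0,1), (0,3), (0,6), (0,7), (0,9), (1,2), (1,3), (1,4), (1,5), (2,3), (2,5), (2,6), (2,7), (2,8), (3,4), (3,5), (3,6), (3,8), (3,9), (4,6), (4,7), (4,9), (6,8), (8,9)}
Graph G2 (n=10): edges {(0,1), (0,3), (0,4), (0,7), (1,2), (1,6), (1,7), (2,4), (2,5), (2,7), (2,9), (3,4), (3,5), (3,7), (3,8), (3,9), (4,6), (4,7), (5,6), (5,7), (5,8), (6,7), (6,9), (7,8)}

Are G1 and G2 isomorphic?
Yes, isomorphic

The graphs are isomorphic.
One valid mapping φ: V(G1) → V(G2): 0→2, 1→5, 2→3, 3→7, 4→6, 5→8, 6→4, 7→9, 8→0, 9→1

Verify φ preserves adjacency — for each edge of G1, its image is an edge of G2:
  (0,1) → (φ(0),φ(1)) = (2,5) ∈ E(G2) ✓
  (0,3) → (φ(0),φ(3)) = (2,7) ∈ E(G2) ✓
  (0,6) → (φ(0),φ(6)) = (2,4) ∈ E(G2) ✓
  (0,7) → (φ(0),φ(7)) = (2,9) ∈ E(G2) ✓
  (0,9) → (φ(0),φ(9)) = (1,2) ∈ E(G2) ✓
  (1,2) → (φ(1),φ(2)) = (3,5) ∈ E(G2) ✓
  (1,3) → (φ(1),φ(3)) = (5,7) ∈ E(G2) ✓
  (1,4) → (φ(1),φ(4)) = (5,6) ∈ E(G2) ✓
  (1,5) → (φ(1),φ(5)) = (5,8) ∈ E(G2) ✓
  (2,3) → (φ(2),φ(3)) = (3,7) ∈ E(G2) ✓
  (2,5) → (φ(2),φ(5)) = (3,8) ∈ E(G2) ✓
  (2,6) → (φ(2),φ(6)) = (3,4) ∈ E(G2) ✓
  (2,7) → (φ(2),φ(7)) = (3,9) ∈ E(G2) ✓
  (2,8) → (φ(2),φ(8)) = (0,3) ∈ E(G2) ✓
  (3,4) → (φ(3),φ(4)) = (6,7) ∈ E(G2) ✓
  (3,5) → (φ(3),φ(5)) = (7,8) ∈ E(G2) ✓
  (3,6) → (φ(3),φ(6)) = (4,7) ∈ E(G2) ✓
  (3,8) → (φ(3),φ(8)) = (0,7) ∈ E(G2) ✓
  (3,9) → (φ(3),φ(9)) = (1,7) ∈ E(G2) ✓
  (4,6) → (φ(4),φ(6)) = (4,6) ∈ E(G2) ✓
  (4,7) → (φ(4),φ(7)) = (6,9) ∈ E(G2) ✓
  (4,9) → (φ(4),φ(9)) = (1,6) ∈ E(G2) ✓
  (6,8) → (φ(6),φ(8)) = (0,4) ∈ E(G2) ✓
  (8,9) → (φ(8),φ(9)) = (0,1) ∈ E(G2) ✓
All 24 edges of G1 map to edges of G2, and |E(G1)| = |E(G2)| = 24, so φ is a bijection on edges as well as vertices. Hence G1 ≅ G2.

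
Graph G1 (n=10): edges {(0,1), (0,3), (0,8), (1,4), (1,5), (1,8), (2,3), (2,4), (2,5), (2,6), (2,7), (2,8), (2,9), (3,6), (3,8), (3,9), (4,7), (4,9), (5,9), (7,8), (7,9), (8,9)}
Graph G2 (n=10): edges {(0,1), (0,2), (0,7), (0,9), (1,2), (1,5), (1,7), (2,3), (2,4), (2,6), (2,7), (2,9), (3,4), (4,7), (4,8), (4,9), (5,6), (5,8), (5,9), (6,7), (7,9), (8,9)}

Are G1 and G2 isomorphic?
Yes, isomorphic

The graphs are isomorphic.
One valid mapping φ: V(G1) → V(G2): 0→8, 1→5, 2→2, 3→4, 4→1, 5→6, 6→3, 7→0, 8→9, 9→7

Verify φ preserves adjacency — for each edge of G1, its image is an edge of G2:
  (0,1) → (φ(0),φ(1)) = (5,8) ∈ E(G2) ✓
  (0,3) → (φ(0),φ(3)) = (4,8) ∈ E(G2) ✓
  (0,8) → (φ(0),φ(8)) = (8,9) ∈ E(G2) ✓
  (1,4) → (φ(1),φ(4)) = (1,5) ∈ E(G2) ✓
  (1,5) → (φ(1),φ(5)) = (5,6) ∈ E(G2) ✓
  (1,8) → (φ(1),φ(8)) = (5,9) ∈ E(G2) ✓
  (2,3) → (φ(2),φ(3)) = (2,4) ∈ E(G2) ✓
  (2,4) → (φ(2),φ(4)) = (1,2) ∈ E(G2) ✓
  (2,5) → (φ(2),φ(5)) = (2,6) ∈ E(G2) ✓
  (2,6) → (φ(2),φ(6)) = (2,3) ∈ E(G2) ✓
  (2,7) → (φ(2),φ(7)) = (0,2) ∈ E(G2) ✓
  (2,8) → (φ(2),φ(8)) = (2,9) ∈ E(G2) ✓
  (2,9) → (φ(2),φ(9)) = (2,7) ∈ E(G2) ✓
  (3,6) → (φ(3),φ(6)) = (3,4) ∈ E(G2) ✓
  (3,8) → (φ(3),φ(8)) = (4,9) ∈ E(G2) ✓
  (3,9) → (φ(3),φ(9)) = (4,7) ∈ E(G2) ✓
  (4,7) → (φ(4),φ(7)) = (0,1) ∈ E(G2) ✓
  (4,9) → (φ(4),φ(9)) = (1,7) ∈ E(G2) ✓
  (5,9) → (φ(5),φ(9)) = (6,7) ∈ E(G2) ✓
  (7,8) → (φ(7),φ(8)) = (0,9) ∈ E(G2) ✓
  (7,9) → (φ(7),φ(9)) = (0,7) ∈ E(G2) ✓
  (8,9) → (φ(8),φ(9)) = (7,9) ∈ E(G2) ✓
All 22 edges of G1 map to edges of G2, and |E(G1)| = |E(G2)| = 22, so φ is a bijection on edges as well as vertices. Hence G1 ≅ G2.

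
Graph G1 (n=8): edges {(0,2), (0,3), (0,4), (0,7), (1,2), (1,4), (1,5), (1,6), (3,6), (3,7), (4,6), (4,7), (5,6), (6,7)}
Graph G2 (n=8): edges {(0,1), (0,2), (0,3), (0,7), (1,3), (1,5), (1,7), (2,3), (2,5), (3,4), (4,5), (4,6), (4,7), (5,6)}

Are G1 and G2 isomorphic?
No, not isomorphic

The graphs are NOT isomorphic.

Degrees in G1: deg(0)=4, deg(1)=4, deg(2)=2, deg(3)=3, deg(4)=4, deg(5)=2, deg(6)=5, deg(7)=4.
Sorted degree sequence of G1: [5, 4, 4, 4, 4, 3, 2, 2].
Degrees in G2: deg(0)=4, deg(1)=4, deg(2)=3, deg(3)=4, deg(4)=4, deg(5)=4, deg(6)=2, deg(7)=3.
Sorted degree sequence of G2: [4, 4, 4, 4, 4, 3, 3, 2].
The (sorted) degree sequence is an isomorphism invariant, so since G1 and G2 have different degree sequences they cannot be isomorphic.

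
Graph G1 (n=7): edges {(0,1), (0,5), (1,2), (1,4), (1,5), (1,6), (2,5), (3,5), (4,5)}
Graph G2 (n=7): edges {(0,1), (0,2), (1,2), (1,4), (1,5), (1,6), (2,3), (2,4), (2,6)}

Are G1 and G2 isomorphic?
Yes, isomorphic

The graphs are isomorphic.
One valid mapping φ: V(G1) → V(G2): 0→4, 1→2, 2→6, 3→5, 4→0, 5→1, 6→3

Verify φ preserves adjacency — for each edge of G1, its image is an edge of G2:
  (0,1) → (φ(0),φ(1)) = (2,4) ∈ E(G2) ✓
  (0,5) → (φ(0),φ(5)) = (1,4) ∈ E(G2) ✓
  (1,2) → (φ(1),φ(2)) = (2,6) ∈ E(G2) ✓
  (1,4) → (φ(1),φ(4)) = (0,2) ∈ E(G2) ✓
  (1,5) → (φ(1),φ(5)) = (1,2) ∈ E(G2) ✓
  (1,6) → (φ(1),φ(6)) = (2,3) ∈ E(G2) ✓
  (2,5) → (φ(2),φ(5)) = (1,6) ∈ E(G2) ✓
  (3,5) → (φ(3),φ(5)) = (1,5) ∈ E(G2) ✓
  (4,5) → (φ(4),φ(5)) = (0,1) ∈ E(G2) ✓
All 9 edges of G1 map to edges of G2, and |E(G1)| = |E(G2)| = 9, so φ is a bijection on edges as well as vertices. Hence G1 ≅ G2.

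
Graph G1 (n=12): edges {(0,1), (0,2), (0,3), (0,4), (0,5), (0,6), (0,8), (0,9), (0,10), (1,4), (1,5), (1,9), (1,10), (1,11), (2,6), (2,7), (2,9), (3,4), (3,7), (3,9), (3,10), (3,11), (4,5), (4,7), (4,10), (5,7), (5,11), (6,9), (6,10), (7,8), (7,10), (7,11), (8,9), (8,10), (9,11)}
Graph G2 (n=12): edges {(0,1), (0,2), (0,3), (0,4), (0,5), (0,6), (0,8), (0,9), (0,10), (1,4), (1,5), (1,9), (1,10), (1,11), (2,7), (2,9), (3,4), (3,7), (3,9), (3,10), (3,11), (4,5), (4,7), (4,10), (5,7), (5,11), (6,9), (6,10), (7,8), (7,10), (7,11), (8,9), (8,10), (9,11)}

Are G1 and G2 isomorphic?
No, not isomorphic

The graphs are NOT isomorphic.

Counting edges: G1 has 35 edge(s); G2 has 34 edge(s).
Edge count is an isomorphism invariant (a bijection on vertices induces a bijection on edges), so differing edge counts rule out isomorphism.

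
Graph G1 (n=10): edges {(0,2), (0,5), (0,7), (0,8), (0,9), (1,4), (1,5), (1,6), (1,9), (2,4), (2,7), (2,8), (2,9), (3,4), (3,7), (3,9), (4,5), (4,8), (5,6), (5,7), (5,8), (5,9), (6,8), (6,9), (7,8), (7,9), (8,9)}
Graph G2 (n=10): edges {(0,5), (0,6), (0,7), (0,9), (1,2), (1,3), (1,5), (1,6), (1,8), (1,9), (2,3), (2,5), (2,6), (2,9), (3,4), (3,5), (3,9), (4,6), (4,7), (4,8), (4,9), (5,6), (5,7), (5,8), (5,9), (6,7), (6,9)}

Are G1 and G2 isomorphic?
Yes, isomorphic

The graphs are isomorphic.
One valid mapping φ: V(G1) → V(G2): 0→2, 1→7, 2→3, 3→8, 4→4, 5→6, 6→0, 7→1, 8→9, 9→5

Verify φ preserves adjacency — for each edge of G1, its image is an edge of G2:
  (0,2) → (φ(0),φ(2)) = (2,3) ∈ E(G2) ✓
  (0,5) → (φ(0),φ(5)) = (2,6) ∈ E(G2) ✓
  (0,7) → (φ(0),φ(7)) = (1,2) ∈ E(G2) ✓
  (0,8) → (φ(0),φ(8)) = (2,9) ∈ E(G2) ✓
  (0,9) → (φ(0),φ(9)) = (2,5) ∈ E(G2) ✓
  (1,4) → (φ(1),φ(4)) = (4,7) ∈ E(G2) ✓
  (1,5) → (φ(1),φ(5)) = (6,7) ∈ E(G2) ✓
  (1,6) → (φ(1),φ(6)) = (0,7) ∈ E(G2) ✓
  (1,9) → (φ(1),φ(9)) = (5,7) ∈ E(G2) ✓
  (2,4) → (φ(2),φ(4)) = (3,4) ∈ E(G2) ✓
  (2,7) → (φ(2),φ(7)) = (1,3) ∈ E(G2) ✓
  (2,8) → (φ(2),φ(8)) = (3,9) ∈ E(G2) ✓
  (2,9) → (φ(2),φ(9)) = (3,5) ∈ E(G2) ✓
  (3,4) → (φ(3),φ(4)) = (4,8) ∈ E(G2) ✓
  (3,7) → (φ(3),φ(7)) = (1,8) ∈ E(G2) ✓
  (3,9) → (φ(3),φ(9)) = (5,8) ∈ E(G2) ✓
  (4,5) → (φ(4),φ(5)) = (4,6) ∈ E(G2) ✓
  (4,8) → (φ(4),φ(8)) = (4,9) ∈ E(G2) ✓
  (5,6) → (φ(5),φ(6)) = (0,6) ∈ E(G2) ✓
  (5,7) → (φ(5),φ(7)) = (1,6) ∈ E(G2) ✓
  (5,8) → (φ(5),φ(8)) = (6,9) ∈ E(G2) ✓
  (5,9) → (φ(5),φ(9)) = (5,6) ∈ E(G2) ✓
  (6,8) → (φ(6),φ(8)) = (0,9) ∈ E(G2) ✓
  (6,9) → (φ(6),φ(9)) = (0,5) ∈ E(G2) ✓
  (7,8) → (φ(7),φ(8)) = (1,9) ∈ E(G2) ✓
  (7,9) → (φ(7),φ(9)) = (1,5) ∈ E(G2) ✓
  (8,9) → (φ(8),φ(9)) = (5,9) ∈ E(G2) ✓
All 27 edges of G1 map to edges of G2, and |E(G1)| = |E(G2)| = 27, so φ is a bijection on edges as well as vertices. Hence G1 ≅ G2.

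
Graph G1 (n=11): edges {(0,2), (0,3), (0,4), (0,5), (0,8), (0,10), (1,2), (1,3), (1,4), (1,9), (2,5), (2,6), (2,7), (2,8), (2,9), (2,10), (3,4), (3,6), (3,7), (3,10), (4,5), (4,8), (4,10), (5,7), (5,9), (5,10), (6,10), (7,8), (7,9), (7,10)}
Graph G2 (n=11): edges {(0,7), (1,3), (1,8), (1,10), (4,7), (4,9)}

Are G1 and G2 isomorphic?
No, not isomorphic

The graphs are NOT isomorphic.

Connected components of G1: 1 component(s) with vertex sets [[0, 1, 2, 3, 4, 5, 6, 7, 8, 9, 10]], sizes [11].
Connected components of G2: 5 component(s) with vertex sets [[2], [5], [6], [0, 4, 7, 9], [1, 3, 8, 10]], sizes [1, 1, 1, 4, 4].
The number of connected components (and the multiset of component sizes) is an isomorphism invariant — an isomorphism maps each component of G1 bijectively onto a component of G2. Since G1 has 1 component(s) and G2 has 5, they cannot be isomorphic.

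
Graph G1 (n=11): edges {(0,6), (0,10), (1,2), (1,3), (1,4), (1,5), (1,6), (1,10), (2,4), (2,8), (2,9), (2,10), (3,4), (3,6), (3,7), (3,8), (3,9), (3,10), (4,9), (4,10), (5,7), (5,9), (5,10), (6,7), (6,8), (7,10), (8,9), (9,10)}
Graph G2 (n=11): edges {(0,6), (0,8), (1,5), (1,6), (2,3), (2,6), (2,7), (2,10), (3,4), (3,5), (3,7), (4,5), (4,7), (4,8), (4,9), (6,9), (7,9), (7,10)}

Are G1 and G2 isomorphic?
No, not isomorphic

The graphs are NOT isomorphic.

Degrees in G1: deg(0)=2, deg(1)=6, deg(2)=5, deg(3)=7, deg(4)=5, deg(5)=4, deg(6)=5, deg(7)=4, deg(8)=4, deg(9)=6, deg(10)=8.
Sorted degree sequence of G1: [8, 7, 6, 6, 5, 5, 5, 4, 4, 4, 2].
Degrees in G2: deg(0)=2, deg(1)=2, deg(2)=4, deg(3)=4, deg(4)=5, deg(5)=3, deg(6)=4, deg(7)=5, deg(8)=2, deg(9)=3, deg(10)=2.
Sorted degree sequence of G2: [5, 5, 4, 4, 4, 3, 3, 2, 2, 2, 2].
The (sorted) degree sequence is an isomorphism invariant, so since G1 and G2 have different degree sequences they cannot be isomorphic.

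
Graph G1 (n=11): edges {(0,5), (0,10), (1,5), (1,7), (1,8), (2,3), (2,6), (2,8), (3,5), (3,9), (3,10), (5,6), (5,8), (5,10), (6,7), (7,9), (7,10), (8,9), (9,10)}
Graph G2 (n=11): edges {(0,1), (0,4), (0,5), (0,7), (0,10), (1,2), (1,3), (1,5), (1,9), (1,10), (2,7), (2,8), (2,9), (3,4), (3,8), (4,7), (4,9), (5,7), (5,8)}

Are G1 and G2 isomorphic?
Yes, isomorphic

The graphs are isomorphic.
One valid mapping φ: V(G1) → V(G2): 0→10, 1→9, 2→8, 3→5, 4→6, 5→1, 6→3, 7→4, 8→2, 9→7, 10→0

Verify φ preserves adjacency — for each edge of G1, its image is an edge of G2:
  (0,5) → (φ(0),φ(5)) = (1,10) ∈ E(G2) ✓
  (0,10) → (φ(0),φ(10)) = (0,10) ∈ E(G2) ✓
  (1,5) → (φ(1),φ(5)) = (1,9) ∈ E(G2) ✓
  (1,7) → (φ(1),φ(7)) = (4,9) ∈ E(G2) ✓
  (1,8) → (φ(1),φ(8)) = (2,9) ∈ E(G2) ✓
  (2,3) → (φ(2),φ(3)) = (5,8) ∈ E(G2) ✓
  (2,6) → (φ(2),φ(6)) = (3,8) ∈ E(G2) ✓
  (2,8) → (φ(2),φ(8)) = (2,8) ∈ E(G2) ✓
  (3,5) → (φ(3),φ(5)) = (1,5) ∈ E(G2) ✓
  (3,9) → (φ(3),φ(9)) = (5,7) ∈ E(G2) ✓
  (3,10) → (φ(3),φ(10)) = (0,5) ∈ E(G2) ✓
  (5,6) → (φ(5),φ(6)) = (1,3) ∈ E(G2) ✓
  (5,8) → (φ(5),φ(8)) = (1,2) ∈ E(G2) ✓
  (5,10) → (φ(5),φ(10)) = (0,1) ∈ E(G2) ✓
  (6,7) → (φ(6),φ(7)) = (3,4) ∈ E(G2) ✓
  (7,9) → (φ(7),φ(9)) = (4,7) ∈ E(G2) ✓
  (7,10) → (φ(7),φ(10)) = (0,4) ∈ E(G2) ✓
  (8,9) → (φ(8),φ(9)) = (2,7) ∈ E(G2) ✓
  (9,10) → (φ(9),φ(10)) = (0,7) ∈ E(G2) ✓
All 19 edges of G1 map to edges of G2, and |E(G1)| = |E(G2)| = 19, so φ is a bijection on edges as well as vertices. Hence G1 ≅ G2.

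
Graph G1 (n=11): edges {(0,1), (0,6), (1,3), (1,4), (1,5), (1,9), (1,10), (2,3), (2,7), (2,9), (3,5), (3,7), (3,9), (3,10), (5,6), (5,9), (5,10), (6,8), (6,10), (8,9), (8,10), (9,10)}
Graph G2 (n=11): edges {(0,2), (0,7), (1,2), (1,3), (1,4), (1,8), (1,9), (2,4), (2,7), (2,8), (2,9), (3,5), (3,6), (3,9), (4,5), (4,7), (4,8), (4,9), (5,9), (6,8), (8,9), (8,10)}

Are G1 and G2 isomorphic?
Yes, isomorphic

The graphs are isomorphic.
One valid mapping φ: V(G1) → V(G2): 0→6, 1→8, 2→7, 3→2, 4→10, 5→1, 6→3, 7→0, 8→5, 9→4, 10→9

Verify φ preserves adjacency — for each edge of G1, its image is an edge of G2:
  (0,1) → (φ(0),φ(1)) = (6,8) ∈ E(G2) ✓
  (0,6) → (φ(0),φ(6)) = (3,6) ∈ E(G2) ✓
  (1,3) → (φ(1),φ(3)) = (2,8) ∈ E(G2) ✓
  (1,4) → (φ(1),φ(4)) = (8,10) ∈ E(G2) ✓
  (1,5) → (φ(1),φ(5)) = (1,8) ∈ E(G2) ✓
  (1,9) → (φ(1),φ(9)) = (4,8) ∈ E(G2) ✓
  (1,10) → (φ(1),φ(10)) = (8,9) ∈ E(G2) ✓
  (2,3) → (φ(2),φ(3)) = (2,7) ∈ E(G2) ✓
  (2,7) → (φ(2),φ(7)) = (0,7) ∈ E(G2) ✓
  (2,9) → (φ(2),φ(9)) = (4,7) ∈ E(G2) ✓
  (3,5) → (φ(3),φ(5)) = (1,2) ∈ E(G2) ✓
  (3,7) → (φ(3),φ(7)) = (0,2) ∈ E(G2) ✓
  (3,9) → (φ(3),φ(9)) = (2,4) ∈ E(G2) ✓
  (3,10) → (φ(3),φ(10)) = (2,9) ∈ E(G2) ✓
  (5,6) → (φ(5),φ(6)) = (1,3) ∈ E(G2) ✓
  (5,9) → (φ(5),φ(9)) = (1,4) ∈ E(G2) ✓
  (5,10) → (φ(5),φ(10)) = (1,9) ∈ E(G2) ✓
  (6,8) → (φ(6),φ(8)) = (3,5) ∈ E(G2) ✓
  (6,10) → (φ(6),φ(10)) = (3,9) ∈ E(G2) ✓
  (8,9) → (φ(8),φ(9)) = (4,5) ∈ E(G2) ✓
  (8,10) → (φ(8),φ(10)) = (5,9) ∈ E(G2) ✓
  (9,10) → (φ(9),φ(10)) = (4,9) ∈ E(G2) ✓
All 22 edges of G1 map to edges of G2, and |E(G1)| = |E(G2)| = 22, so φ is a bijection on edges as well as vertices. Hence G1 ≅ G2.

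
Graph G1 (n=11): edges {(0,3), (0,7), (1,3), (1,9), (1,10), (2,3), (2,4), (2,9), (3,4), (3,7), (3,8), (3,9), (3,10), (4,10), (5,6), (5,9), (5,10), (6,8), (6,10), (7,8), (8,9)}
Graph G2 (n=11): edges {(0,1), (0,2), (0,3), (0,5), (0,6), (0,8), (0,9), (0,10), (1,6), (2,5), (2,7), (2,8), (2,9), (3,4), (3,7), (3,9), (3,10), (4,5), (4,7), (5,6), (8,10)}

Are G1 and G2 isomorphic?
Yes, isomorphic

The graphs are isomorphic.
One valid mapping φ: V(G1) → V(G2): 0→1, 1→9, 2→8, 3→0, 4→10, 5→7, 6→4, 7→6, 8→5, 9→2, 10→3

Verify φ preserves adjacency — for each edge of G1, its image is an edge of G2:
  (0,3) → (φ(0),φ(3)) = (0,1) ∈ E(G2) ✓
  (0,7) → (φ(0),φ(7)) = (1,6) ∈ E(G2) ✓
  (1,3) → (φ(1),φ(3)) = (0,9) ∈ E(G2) ✓
  (1,9) → (φ(1),φ(9)) = (2,9) ∈ E(G2) ✓
  (1,10) → (φ(1),φ(10)) = (3,9) ∈ E(G2) ✓
  (2,3) → (φ(2),φ(3)) = (0,8) ∈ E(G2) ✓
  (2,4) → (φ(2),φ(4)) = (8,10) ∈ E(G2) ✓
  (2,9) → (φ(2),φ(9)) = (2,8) ∈ E(G2) ✓
  (3,4) → (φ(3),φ(4)) = (0,10) ∈ E(G2) ✓
  (3,7) → (φ(3),φ(7)) = (0,6) ∈ E(G2) ✓
  (3,8) → (φ(3),φ(8)) = (0,5) ∈ E(G2) ✓
  (3,9) → (φ(3),φ(9)) = (0,2) ∈ E(G2) ✓
  (3,10) → (φ(3),φ(10)) = (0,3) ∈ E(G2) ✓
  (4,10) → (φ(4),φ(10)) = (3,10) ∈ E(G2) ✓
  (5,6) → (φ(5),φ(6)) = (4,7) ∈ E(G2) ✓
  (5,9) → (φ(5),φ(9)) = (2,7) ∈ E(G2) ✓
  (5,10) → (φ(5),φ(10)) = (3,7) ∈ E(G2) ✓
  (6,8) → (φ(6),φ(8)) = (4,5) ∈ E(G2) ✓
  (6,10) → (φ(6),φ(10)) = (3,4) ∈ E(G2) ✓
  (7,8) → (φ(7),φ(8)) = (5,6) ∈ E(G2) ✓
  (8,9) → (φ(8),φ(9)) = (2,5) ∈ E(G2) ✓
All 21 edges of G1 map to edges of G2, and |E(G1)| = |E(G2)| = 21, so φ is a bijection on edges as well as vertices. Hence G1 ≅ G2.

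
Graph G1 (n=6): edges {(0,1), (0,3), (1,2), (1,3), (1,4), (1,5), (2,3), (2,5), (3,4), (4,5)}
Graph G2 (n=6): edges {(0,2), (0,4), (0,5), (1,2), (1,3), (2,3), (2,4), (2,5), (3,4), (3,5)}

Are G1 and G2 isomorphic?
Yes, isomorphic

The graphs are isomorphic.
One valid mapping φ: V(G1) → V(G2): 0→1, 1→2, 2→4, 3→3, 4→5, 5→0

Verify φ preserves adjacency — for each edge of G1, its image is an edge of G2:
  (0,1) → (φ(0),φ(1)) = (1,2) ∈ E(G2) ✓
  (0,3) → (φ(0),φ(3)) = (1,3) ∈ E(G2) ✓
  (1,2) → (φ(1),φ(2)) = (2,4) ∈ E(G2) ✓
  (1,3) → (φ(1),φ(3)) = (2,3) ∈ E(G2) ✓
  (1,4) → (φ(1),φ(4)) = (2,5) ∈ E(G2) ✓
  (1,5) → (φ(1),φ(5)) = (0,2) ∈ E(G2) ✓
  (2,3) → (φ(2),φ(3)) = (3,4) ∈ E(G2) ✓
  (2,5) → (φ(2),φ(5)) = (0,4) ∈ E(G2) ✓
  (3,4) → (φ(3),φ(4)) = (3,5) ∈ E(G2) ✓
  (4,5) → (φ(4),φ(5)) = (0,5) ∈ E(G2) ✓
All 10 edges of G1 map to edges of G2, and |E(G1)| = |E(G2)| = 10, so φ is a bijection on edges as well as vertices. Hence G1 ≅ G2.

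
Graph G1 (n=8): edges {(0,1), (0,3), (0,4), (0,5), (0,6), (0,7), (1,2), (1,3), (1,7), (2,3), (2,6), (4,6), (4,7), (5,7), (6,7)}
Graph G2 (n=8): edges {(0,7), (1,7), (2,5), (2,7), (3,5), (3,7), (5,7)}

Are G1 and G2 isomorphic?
No, not isomorphic

The graphs are NOT isomorphic.

Counting triangles (3-cliques): G1 has 8, G2 has 2.
Triangle count is an isomorphism invariant, so differing triangle counts rule out isomorphism.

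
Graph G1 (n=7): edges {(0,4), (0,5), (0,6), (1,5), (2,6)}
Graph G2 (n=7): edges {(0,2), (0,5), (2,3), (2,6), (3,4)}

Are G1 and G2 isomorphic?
Yes, isomorphic

The graphs are isomorphic.
One valid mapping φ: V(G1) → V(G2): 0→2, 1→4, 2→5, 3→1, 4→6, 5→3, 6→0

Verify φ preserves adjacency — for each edge of G1, its image is an edge of G2:
  (0,4) → (φ(0),φ(4)) = (2,6) ∈ E(G2) ✓
  (0,5) → (φ(0),φ(5)) = (2,3) ∈ E(G2) ✓
  (0,6) → (φ(0),φ(6)) = (0,2) ∈ E(G2) ✓
  (1,5) → (φ(1),φ(5)) = (3,4) ∈ E(G2) ✓
  (2,6) → (φ(2),φ(6)) = (0,5) ∈ E(G2) ✓
All 5 edges of G1 map to edges of G2, and |E(G1)| = |E(G2)| = 5, so φ is a bijection on edges as well as vertices. Hence G1 ≅ G2.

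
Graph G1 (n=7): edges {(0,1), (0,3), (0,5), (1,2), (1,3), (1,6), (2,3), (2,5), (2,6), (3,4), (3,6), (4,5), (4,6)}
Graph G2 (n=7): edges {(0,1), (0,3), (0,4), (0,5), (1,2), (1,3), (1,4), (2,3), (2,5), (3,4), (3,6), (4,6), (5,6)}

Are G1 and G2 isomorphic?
Yes, isomorphic

The graphs are isomorphic.
One valid mapping φ: V(G1) → V(G2): 0→2, 1→1, 2→0, 3→3, 4→6, 5→5, 6→4

Verify φ preserves adjacency — for each edge of G1, its image is an edge of G2:
  (0,1) → (φ(0),φ(1)) = (1,2) ∈ E(G2) ✓
  (0,3) → (φ(0),φ(3)) = (2,3) ∈ E(G2) ✓
  (0,5) → (φ(0),φ(5)) = (2,5) ∈ E(G2) ✓
  (1,2) → (φ(1),φ(2)) = (0,1) ∈ E(G2) ✓
  (1,3) → (φ(1),φ(3)) = (1,3) ∈ E(G2) ✓
  (1,6) → (φ(1),φ(6)) = (1,4) ∈ E(G2) ✓
  (2,3) → (φ(2),φ(3)) = (0,3) ∈ E(G2) ✓
  (2,5) → (φ(2),φ(5)) = (0,5) ∈ E(G2) ✓
  (2,6) → (φ(2),φ(6)) = (0,4) ∈ E(G2) ✓
  (3,4) → (φ(3),φ(4)) = (3,6) ∈ E(G2) ✓
  (3,6) → (φ(3),φ(6)) = (3,4) ∈ E(G2) ✓
  (4,5) → (φ(4),φ(5)) = (5,6) ∈ E(G2) ✓
  (4,6) → (φ(4),φ(6)) = (4,6) ∈ E(G2) ✓
All 13 edges of G1 map to edges of G2, and |E(G1)| = |E(G2)| = 13, so φ is a bijection on edges as well as vertices. Hence G1 ≅ G2.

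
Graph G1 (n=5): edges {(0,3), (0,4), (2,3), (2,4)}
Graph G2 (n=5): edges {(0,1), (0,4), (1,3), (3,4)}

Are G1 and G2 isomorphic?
Yes, isomorphic

The graphs are isomorphic.
One valid mapping φ: V(G1) → V(G2): 0→4, 1→2, 2→1, 3→0, 4→3

Verify φ preserves adjacency — for each edge of G1, its image is an edge of G2:
  (0,3) → (φ(0),φ(3)) = (0,4) ∈ E(G2) ✓
  (0,4) → (φ(0),φ(4)) = (3,4) ∈ E(G2) ✓
  (2,3) → (φ(2),φ(3)) = (0,1) ∈ E(G2) ✓
  (2,4) → (φ(2),φ(4)) = (1,3) ∈ E(G2) ✓
All 4 edges of G1 map to edges of G2, and |E(G1)| = |E(G2)| = 4, so φ is a bijection on edges as well as vertices. Hence G1 ≅ G2.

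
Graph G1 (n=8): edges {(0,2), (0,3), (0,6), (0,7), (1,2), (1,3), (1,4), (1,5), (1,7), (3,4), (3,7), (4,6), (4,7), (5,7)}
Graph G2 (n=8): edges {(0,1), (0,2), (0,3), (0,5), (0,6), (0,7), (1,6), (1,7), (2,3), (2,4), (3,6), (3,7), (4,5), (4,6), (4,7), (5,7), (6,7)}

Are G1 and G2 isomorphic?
No, not isomorphic

The graphs are NOT isomorphic.

Degrees in G1: deg(0)=4, deg(1)=5, deg(2)=2, deg(3)=4, deg(4)=4, deg(5)=2, deg(6)=2, deg(7)=5.
Sorted degree sequence of G1: [5, 5, 4, 4, 4, 2, 2, 2].
Degrees in G2: deg(0)=6, deg(1)=3, deg(2)=3, deg(3)=4, deg(4)=4, deg(5)=3, deg(6)=5, deg(7)=6.
Sorted degree sequence of G2: [6, 6, 5, 4, 4, 3, 3, 3].
The (sorted) degree sequence is an isomorphism invariant, so since G1 and G2 have different degree sequences they cannot be isomorphic.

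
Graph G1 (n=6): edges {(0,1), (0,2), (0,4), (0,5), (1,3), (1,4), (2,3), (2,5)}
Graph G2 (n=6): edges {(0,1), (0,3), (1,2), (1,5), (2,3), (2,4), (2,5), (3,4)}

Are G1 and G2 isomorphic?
Yes, isomorphic

The graphs are isomorphic.
One valid mapping φ: V(G1) → V(G2): 0→2, 1→3, 2→1, 3→0, 4→4, 5→5

Verify φ preserves adjacency — for each edge of G1, its image is an edge of G2:
  (0,1) → (φ(0),φ(1)) = (2,3) ∈ E(G2) ✓
  (0,2) → (φ(0),φ(2)) = (1,2) ∈ E(G2) ✓
  (0,4) → (φ(0),φ(4)) = (2,4) ∈ E(G2) ✓
  (0,5) → (φ(0),φ(5)) = (2,5) ∈ E(G2) ✓
  (1,3) → (φ(1),φ(3)) = (0,3) ∈ E(G2) ✓
  (1,4) → (φ(1),φ(4)) = (3,4) ∈ E(G2) ✓
  (2,3) → (φ(2),φ(3)) = (0,1) ∈ E(G2) ✓
  (2,5) → (φ(2),φ(5)) = (1,5) ∈ E(G2) ✓
All 8 edges of G1 map to edges of G2, and |E(G1)| = |E(G2)| = 8, so φ is a bijection on edges as well as vertices. Hence G1 ≅ G2.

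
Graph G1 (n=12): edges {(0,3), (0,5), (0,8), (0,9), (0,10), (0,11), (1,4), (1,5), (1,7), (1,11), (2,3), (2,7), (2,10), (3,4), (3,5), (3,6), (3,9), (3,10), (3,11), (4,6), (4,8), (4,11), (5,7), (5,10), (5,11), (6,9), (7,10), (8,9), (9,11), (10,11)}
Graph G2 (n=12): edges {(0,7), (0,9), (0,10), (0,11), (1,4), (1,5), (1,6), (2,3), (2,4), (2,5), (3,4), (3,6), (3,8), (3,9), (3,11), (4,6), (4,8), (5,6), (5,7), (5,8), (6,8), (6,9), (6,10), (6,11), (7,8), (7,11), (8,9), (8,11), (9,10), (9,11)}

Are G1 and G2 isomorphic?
Yes, isomorphic

The graphs are isomorphic.
One valid mapping φ: V(G1) → V(G2): 0→3, 1→7, 2→10, 3→6, 4→5, 5→11, 6→1, 7→0, 8→2, 9→4, 10→9, 11→8

Verify φ preserves adjacency — for each edge of G1, its image is an edge of G2:
  (0,3) → (φ(0),φ(3)) = (3,6) ∈ E(G2) ✓
  (0,5) → (φ(0),φ(5)) = (3,11) ∈ E(G2) ✓
  (0,8) → (φ(0),φ(8)) = (2,3) ∈ E(G2) ✓
  (0,9) → (φ(0),φ(9)) = (3,4) ∈ E(G2) ✓
  (0,10) → (φ(0),φ(10)) = (3,9) ∈ E(G2) ✓
  (0,11) → (φ(0),φ(11)) = (3,8) ∈ E(G2) ✓
  (1,4) → (φ(1),φ(4)) = (5,7) ∈ E(G2) ✓
  (1,5) → (φ(1),φ(5)) = (7,11) ∈ E(G2) ✓
  (1,7) → (φ(1),φ(7)) = (0,7) ∈ E(G2) ✓
  (1,11) → (φ(1),φ(11)) = (7,8) ∈ E(G2) ✓
  (2,3) → (φ(2),φ(3)) = (6,10) ∈ E(G2) ✓
  (2,7) → (φ(2),φ(7)) = (0,10) ∈ E(G2) ✓
  (2,10) → (φ(2),φ(10)) = (9,10) ∈ E(G2) ✓
  (3,4) → (φ(3),φ(4)) = (5,6) ∈ E(G2) ✓
  (3,5) → (φ(3),φ(5)) = (6,11) ∈ E(G2) ✓
  (3,6) → (φ(3),φ(6)) = (1,6) ∈ E(G2) ✓
  (3,9) → (φ(3),φ(9)) = (4,6) ∈ E(G2) ✓
  (3,10) → (φ(3),φ(10)) = (6,9) ∈ E(G2) ✓
  (3,11) → (φ(3),φ(11)) = (6,8) ∈ E(G2) ✓
  (4,6) → (φ(4),φ(6)) = (1,5) ∈ E(G2) ✓
  (4,8) → (φ(4),φ(8)) = (2,5) ∈ E(G2) ✓
  (4,11) → (φ(4),φ(11)) = (5,8) ∈ E(G2) ✓
  (5,7) → (φ(5),φ(7)) = (0,11) ∈ E(G2) ✓
  (5,10) → (φ(5),φ(10)) = (9,11) ∈ E(G2) ✓
  (5,11) → (φ(5),φ(11)) = (8,11) ∈ E(G2) ✓
  (6,9) → (φ(6),φ(9)) = (1,4) ∈ E(G2) ✓
  (7,10) → (φ(7),φ(10)) = (0,9) ∈ E(G2) ✓
  (8,9) → (φ(8),φ(9)) = (2,4) ∈ E(G2) ✓
  (9,11) → (φ(9),φ(11)) = (4,8) ∈ E(G2) ✓
  (10,11) → (φ(10),φ(11)) = (8,9) ∈ E(G2) ✓
All 30 edges of G1 map to edges of G2, and |E(G1)| = |E(G2)| = 30, so φ is a bijection on edges as well as vertices. Hence G1 ≅ G2.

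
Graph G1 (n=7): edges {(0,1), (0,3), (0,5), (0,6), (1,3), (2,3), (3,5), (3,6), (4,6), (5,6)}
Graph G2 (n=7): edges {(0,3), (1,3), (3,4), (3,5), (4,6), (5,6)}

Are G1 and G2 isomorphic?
No, not isomorphic

The graphs are NOT isomorphic.

Connected components of G1: 1 component(s) with vertex sets [[0, 1, 2, 3, 4, 5, 6]], sizes [7].
Connected components of G2: 2 component(s) with vertex sets [[2], [0, 1, 3, 4, 5, 6]], sizes [1, 6].
The number of connected components (and the multiset of component sizes) is an isomorphism invariant — an isomorphism maps each component of G1 bijectively onto a component of G2. Since G1 has 1 component(s) and G2 has 2, they cannot be isomorphic.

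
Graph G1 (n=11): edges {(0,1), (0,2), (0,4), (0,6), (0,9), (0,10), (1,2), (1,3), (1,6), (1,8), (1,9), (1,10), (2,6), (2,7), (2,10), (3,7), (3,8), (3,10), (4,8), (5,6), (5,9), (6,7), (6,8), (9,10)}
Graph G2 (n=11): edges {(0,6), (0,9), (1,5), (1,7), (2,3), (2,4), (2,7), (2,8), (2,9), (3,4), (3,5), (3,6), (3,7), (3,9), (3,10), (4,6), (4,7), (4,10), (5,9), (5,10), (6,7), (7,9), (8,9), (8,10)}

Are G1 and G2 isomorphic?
Yes, isomorphic

The graphs are isomorphic.
One valid mapping φ: V(G1) → V(G2): 0→7, 1→3, 2→2, 3→10, 4→1, 5→0, 6→9, 7→8, 8→5, 9→6, 10→4

Verify φ preserves adjacency — for each edge of G1, its image is an edge of G2:
  (0,1) → (φ(0),φ(1)) = (3,7) ∈ E(G2) ✓
  (0,2) → (φ(0),φ(2)) = (2,7) ∈ E(G2) ✓
  (0,4) → (φ(0),φ(4)) = (1,7) ∈ E(G2) ✓
  (0,6) → (φ(0),φ(6)) = (7,9) ∈ E(G2) ✓
  (0,9) → (φ(0),φ(9)) = (6,7) ∈ E(G2) ✓
  (0,10) → (φ(0),φ(10)) = (4,7) ∈ E(G2) ✓
  (1,2) → (φ(1),φ(2)) = (2,3) ∈ E(G2) ✓
  (1,3) → (φ(1),φ(3)) = (3,10) ∈ E(G2) ✓
  (1,6) → (φ(1),φ(6)) = (3,9) ∈ E(G2) ✓
  (1,8) → (φ(1),φ(8)) = (3,5) ∈ E(G2) ✓
  (1,9) → (φ(1),φ(9)) = (3,6) ∈ E(G2) ✓
  (1,10) → (φ(1),φ(10)) = (3,4) ∈ E(G2) ✓
  (2,6) → (φ(2),φ(6)) = (2,9) ∈ E(G2) ✓
  (2,7) → (φ(2),φ(7)) = (2,8) ∈ E(G2) ✓
  (2,10) → (φ(2),φ(10)) = (2,4) ∈ E(G2) ✓
  (3,7) → (φ(3),φ(7)) = (8,10) ∈ E(G2) ✓
  (3,8) → (φ(3),φ(8)) = (5,10) ∈ E(G2) ✓
  (3,10) → (φ(3),φ(10)) = (4,10) ∈ E(G2) ✓
  (4,8) → (φ(4),φ(8)) = (1,5) ∈ E(G2) ✓
  (5,6) → (φ(5),φ(6)) = (0,9) ∈ E(G2) ✓
  (5,9) → (φ(5),φ(9)) = (0,6) ∈ E(G2) ✓
  (6,7) → (φ(6),φ(7)) = (8,9) ∈ E(G2) ✓
  (6,8) → (φ(6),φ(8)) = (5,9) ∈ E(G2) ✓
  (9,10) → (φ(9),φ(10)) = (4,6) ∈ E(G2) ✓
All 24 edges of G1 map to edges of G2, and |E(G1)| = |E(G2)| = 24, so φ is a bijection on edges as well as vertices. Hence G1 ≅ G2.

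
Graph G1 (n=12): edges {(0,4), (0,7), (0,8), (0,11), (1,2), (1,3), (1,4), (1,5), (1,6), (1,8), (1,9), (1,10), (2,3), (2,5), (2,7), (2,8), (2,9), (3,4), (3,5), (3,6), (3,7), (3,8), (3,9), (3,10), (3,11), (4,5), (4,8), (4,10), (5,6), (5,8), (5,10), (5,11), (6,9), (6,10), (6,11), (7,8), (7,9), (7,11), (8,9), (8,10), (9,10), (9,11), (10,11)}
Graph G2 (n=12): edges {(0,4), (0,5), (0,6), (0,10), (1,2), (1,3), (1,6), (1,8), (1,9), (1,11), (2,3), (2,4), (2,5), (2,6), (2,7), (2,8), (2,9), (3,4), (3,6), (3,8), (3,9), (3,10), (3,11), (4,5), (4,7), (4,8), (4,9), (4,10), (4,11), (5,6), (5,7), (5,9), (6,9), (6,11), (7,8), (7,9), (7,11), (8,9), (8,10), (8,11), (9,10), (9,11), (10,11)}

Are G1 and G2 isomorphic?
Yes, isomorphic

The graphs are isomorphic.
One valid mapping φ: V(G1) → V(G2): 0→0, 1→8, 2→7, 3→9, 4→10, 5→11, 6→1, 7→5, 8→4, 9→2, 10→3, 11→6

Verify φ preserves adjacency — for each edge of G1, its image is an edge of G2:
  (0,4) → (φ(0),φ(4)) = (0,10) ∈ E(G2) ✓
  (0,7) → (φ(0),φ(7)) = (0,5) ∈ E(G2) ✓
  (0,8) → (φ(0),φ(8)) = (0,4) ∈ E(G2) ✓
  (0,11) → (φ(0),φ(11)) = (0,6) ∈ E(G2) ✓
  (1,2) → (φ(1),φ(2)) = (7,8) ∈ E(G2) ✓
  (1,3) → (φ(1),φ(3)) = (8,9) ∈ E(G2) ✓
  (1,4) → (φ(1),φ(4)) = (8,10) ∈ E(G2) ✓
  (1,5) → (φ(1),φ(5)) = (8,11) ∈ E(G2) ✓
  (1,6) → (φ(1),φ(6)) = (1,8) ∈ E(G2) ✓
  (1,8) → (φ(1),φ(8)) = (4,8) ∈ E(G2) ✓
  (1,9) → (φ(1),φ(9)) = (2,8) ∈ E(G2) ✓
  (1,10) → (φ(1),φ(10)) = (3,8) ∈ E(G2) ✓
  (2,3) → (φ(2),φ(3)) = (7,9) ∈ E(G2) ✓
  (2,5) → (φ(2),φ(5)) = (7,11) ∈ E(G2) ✓
  (2,7) → (φ(2),φ(7)) = (5,7) ∈ E(G2) ✓
  (2,8) → (φ(2),φ(8)) = (4,7) ∈ E(G2) ✓
  (2,9) → (φ(2),φ(9)) = (2,7) ∈ E(G2) ✓
  (3,4) → (φ(3),φ(4)) = (9,10) ∈ E(G2) ✓
  (3,5) → (φ(3),φ(5)) = (9,11) ∈ E(G2) ✓
  (3,6) → (φ(3),φ(6)) = (1,9) ∈ E(G2) ✓
  (3,7) → (φ(3),φ(7)) = (5,9) ∈ E(G2) ✓
  (3,8) → (φ(3),φ(8)) = (4,9) ∈ E(G2) ✓
  (3,9) → (φ(3),φ(9)) = (2,9) ∈ E(G2) ✓
  (3,10) → (φ(3),φ(10)) = (3,9) ∈ E(G2) ✓
  (3,11) → (φ(3),φ(11)) = (6,9) ∈ E(G2) ✓
  (4,5) → (φ(4),φ(5)) = (10,11) ∈ E(G2) ✓
  (4,8) → (φ(4),φ(8)) = (4,10) ∈ E(G2) ✓
  (4,10) → (φ(4),φ(10)) = (3,10) ∈ E(G2) ✓
  (5,6) → (φ(5),φ(6)) = (1,11) ∈ E(G2) ✓
  (5,8) → (φ(5),φ(8)) = (4,11) ∈ E(G2) ✓
  (5,10) → (φ(5),φ(10)) = (3,11) ∈ E(G2) ✓
  (5,11) → (φ(5),φ(11)) = (6,11) ∈ E(G2) ✓
  (6,9) → (φ(6),φ(9)) = (1,2) ∈ E(G2) ✓
  (6,10) → (φ(6),φ(10)) = (1,3) ∈ E(G2) ✓
  (6,11) → (φ(6),φ(11)) = (1,6) ∈ E(G2) ✓
  (7,8) → (φ(7),φ(8)) = (4,5) ∈ E(G2) ✓
  (7,9) → (φ(7),φ(9)) = (2,5) ∈ E(G2) ✓
  (7,11) → (φ(7),φ(11)) = (5,6) ∈ E(G2) ✓
  (8,9) → (φ(8),φ(9)) = (2,4) ∈ E(G2) ✓
  (8,10) → (φ(8),φ(10)) = (3,4) ∈ E(G2) ✓
  (9,10) → (φ(9),φ(10)) = (2,3) ∈ E(G2) ✓
  (9,11) → (φ(9),φ(11)) = (2,6) ∈ E(G2) ✓
  (10,11) → (φ(10),φ(11)) = (3,6) ∈ E(G2) ✓
All 43 edges of G1 map to edges of G2, and |E(G1)| = |E(G2)| = 43, so φ is a bijection on edges as well as vertices. Hence G1 ≅ G2.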